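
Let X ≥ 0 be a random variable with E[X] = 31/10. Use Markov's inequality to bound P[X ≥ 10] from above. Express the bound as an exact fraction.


μ = E[X] = 31/10, a = 10.
Markov: P[X ≥ 10] ≤ μ/a = (31/10)/10 = 31/100.
Numerically: ≈ 0.310.
(Since a = 10 > μ = 3.100, the bound 31/100 is < 1 and informative.)

P[X ≥ 10] ≤ 31/100 ≈ 0.310.


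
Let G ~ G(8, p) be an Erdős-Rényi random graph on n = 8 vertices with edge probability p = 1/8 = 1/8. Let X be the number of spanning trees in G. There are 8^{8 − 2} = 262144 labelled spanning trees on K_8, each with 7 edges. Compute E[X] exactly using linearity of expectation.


K_8 has 8^{8 − 2} = 262144 labelled spanning trees.
For each such spanning tree H, let X_H = 1 if all 7 edges of H are present in G. Then P[X_H = 1] = p^{7} = (1/8)^{7} = 1/2097152.
By linearity: E[X] = Σ_H E[X_H] = 262144 · p^{7} = 262144 · 1/2097152 = 1/8.
Numerically: E[X] ≈ 0.125.

E[X] = 262144 · (1/8)^{7} = 1/8 ≈ 0.125.


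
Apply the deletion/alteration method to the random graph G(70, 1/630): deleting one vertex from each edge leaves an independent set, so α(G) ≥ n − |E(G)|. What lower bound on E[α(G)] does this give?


E[|E(G)|] = C(70, 2)·p = 2415 · (1/630) = 23/6.
E[α(G)] ≥ n − E[|E(G)|] = 70 − 23/6 = 397/6.
Numerically: ≈ 66.167.
(This is only a lower bound; the true E[α(G)] may be larger.)

E[α(G)] ≥ 397/6 ≈ 66.167.


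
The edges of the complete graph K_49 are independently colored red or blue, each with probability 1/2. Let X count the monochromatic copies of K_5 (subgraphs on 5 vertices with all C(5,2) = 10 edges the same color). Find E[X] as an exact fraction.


Let X = Σ_S X_S over the C(49, 5) = 1906884 subsets S of size 5, where X_S = 1 if the K_5 on S is monochromatic.
For a fixed S, the K_5 on S has C(5, 2) = 10 edges. P[all 10 edges red] = (1/2)^10, and likewise for blue, so P[monochromatic] = 2·(1/2)^10 = 2^{1 − 10} = 1/512.
By linearity: E[X] = C(49, 5) · 2^{1 − 10} = 1906884 · 1/512 = 476721/128.
Numerically: E[X] ≈ 3724.382812.

E[X] = C(49,5)·2^(1−C(5,2)) = 476721/128 ≈ 3724.382812.


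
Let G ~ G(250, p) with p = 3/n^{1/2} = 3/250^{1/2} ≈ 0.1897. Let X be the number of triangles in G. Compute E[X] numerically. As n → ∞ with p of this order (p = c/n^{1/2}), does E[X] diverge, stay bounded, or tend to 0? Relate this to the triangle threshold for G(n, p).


Number of potential triangles: C(250, 3) = 2573000.
Each occurs with probability p³ ≈ (0.1897)³ ≈ 6.830520e-03.
By linearity: E[X] = C(250, 3)·p³ ≈ 2573000 · 6.830520e-03 ≈ 17574.9273.
Since α = 1/2 < 1, p = c/n^{1/2} ≫ 1/n is above the triangle threshold p ~ 1/n. Asymptotically E[X] ~ (c³/6)·n^{3(1−α)} = (3³/6)·n^{1.5} → ∞; triangles are abundant w.h.p.

E[X] ≈ 17574.9273; in regime p = Θ(1/n^{1/2}) E[X] diverges (above the triangle threshold p ~ 1/n).


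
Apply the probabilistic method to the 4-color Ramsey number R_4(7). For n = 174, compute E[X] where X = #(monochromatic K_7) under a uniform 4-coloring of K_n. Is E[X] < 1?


E[X] = C(174, 7) · 4^{1 − 21} = 847879782984 · 4^{−20} = 847879782984/1099511627776.
As a reduced fraction: E[X] = 105984972873/137438953472 ≈ 0.7711.
Is E[X] < 1? YES.
Since E[X] < 1, there exists a 4-coloring of K_{174} with no monochromatic K_7; hence R_4(7) > 174.

E[X] = 105984972873/137438953472 ≈ 0.7711; E[X] < 1, so R_4(7) > 174.


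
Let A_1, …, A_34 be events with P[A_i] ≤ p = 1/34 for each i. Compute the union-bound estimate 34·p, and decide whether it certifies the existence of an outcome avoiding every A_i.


Union bound: P[∪_{i=1}^{34} A_i] ≤ Σ_i P[A_i] ≤ 34·p = 34·(1/34) = 1.
Numerically: 1 ≈ 1.00000.
Is 1 < 1? NO.
Since the bound 1 is ≥ 1, the union bound is uninformative here; it does NOT by itself certify existence.

34·p = 1 ≈ 1.00000; existence NOT certified by the union bound.


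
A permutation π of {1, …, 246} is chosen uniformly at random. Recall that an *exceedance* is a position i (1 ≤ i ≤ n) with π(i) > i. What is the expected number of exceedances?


Write X = Σ_{i=1}^{246} X_i, where X_i = 1_{π(i) > i}.
For each fixed i, π(i) is uniform over {1, …, 246} (marginal of a uniform permutation), so P[π(i) > i] = (n − i)/n. Summing: Σ_{i=1}^{246} (n − i)/n = (0 + 1 + … + 245)/246 = 246(246 − 1)/(2·246) = (246 − 1)/2.
Hence E[X] = Σ_{i=1}^{246} (246 − i)/246 = 245/2 ≈ 122.500.

E[X] = 245/2 = 122.500.


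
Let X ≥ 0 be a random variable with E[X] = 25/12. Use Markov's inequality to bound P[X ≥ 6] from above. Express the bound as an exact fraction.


μ = E[X] = 25/12, a = 6.
Markov: P[X ≥ 6] ≤ μ/a = (25/12)/6 = 25/72.
Numerically: ≈ 0.347222.
(Since a = 6 > μ = 2.083333, the bound 25/72 is < 1 and informative.)

P[X ≥ 6] ≤ 25/72 ≈ 0.347222.


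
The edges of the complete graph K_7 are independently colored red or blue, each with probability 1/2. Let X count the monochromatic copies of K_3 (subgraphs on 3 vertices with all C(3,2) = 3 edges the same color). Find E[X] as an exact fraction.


Let X = Σ_S X_S over the C(7, 3) = 35 subsets S of size 3, where X_S = 1 if the K_3 on S is monochromatic.
For a fixed S, the K_3 on S has C(3, 2) = 3 edges. P[all 3 edges red] = (1/2)^3, and likewise for blue, so P[monochromatic] = 2·(1/2)^3 = 2^{1 − 3} = 1/4.
Summing: E[X] = C(7, 3) · 2^{1 − 3} = 35 · 1/4 = 35/4.
Numerically: E[X] ≈ 8.750.

E[X] = C(7,3)·2^(1−C(3,2)) = 35/4 ≈ 8.750.


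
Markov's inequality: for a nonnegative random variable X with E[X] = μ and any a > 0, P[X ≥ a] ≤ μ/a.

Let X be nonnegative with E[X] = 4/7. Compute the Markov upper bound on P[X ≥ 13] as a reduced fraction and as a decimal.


μ = E[X] = 4/7, a = 13.
Markov: P[X ≥ 13] ≤ μ/a = (4/7)/13 = 4/91.
Numerically: ≈ 0.043956.
(Since a = 13 > μ = 0.571429, the bound 4/91 is < 1 and informative.)

P[X ≥ 13] ≤ 4/91 ≈ 0.043956.


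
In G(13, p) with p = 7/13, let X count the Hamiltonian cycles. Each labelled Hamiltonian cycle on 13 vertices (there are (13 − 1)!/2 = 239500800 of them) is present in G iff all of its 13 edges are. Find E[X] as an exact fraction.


K_13 has (13 − 1)!/2 = 239500800 labelled Hamiltonian cycles.
For each such Hamiltonian cycle H, let X_H = 1 if all 13 edges of H are present in G. Then P[X_H = 1] = p^{13} = (7/13)^{13} = 96889010407/302875106592253.
By linearity of expectation: E[X] = Σ_H E[X_H] = 239500800 · p^{13} = 239500800 · 96889010407/302875106592253 = 23204995503684825600/302875106592253.
Numerically: E[X] ≈ 76615.7.

E[X] = 239500800 · (7/13)^{13} = 23204995503684825600/302875106592253 ≈ 76615.7.


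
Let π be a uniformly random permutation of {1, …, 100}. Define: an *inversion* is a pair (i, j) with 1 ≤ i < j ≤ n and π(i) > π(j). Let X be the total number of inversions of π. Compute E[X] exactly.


Write X = Σ X_I over the C(100, 2) = 4950 pairs i < j, with X_I the indicator of one inversion.
There are 4950 indicators.
For each fixed pair i < j, the values π(i) and π(j) are two distinct elements of {1, …, 100} in uniformly random order; by symmetry P[π(i) > π(j)] = 1/2.
By linearity: E[X] = 4950 · (1/2) = C(100, 2) · (1/2) = 4950/2 = 2475 ≈ 2475.000.

E[X] = 2475 = 2475.000.


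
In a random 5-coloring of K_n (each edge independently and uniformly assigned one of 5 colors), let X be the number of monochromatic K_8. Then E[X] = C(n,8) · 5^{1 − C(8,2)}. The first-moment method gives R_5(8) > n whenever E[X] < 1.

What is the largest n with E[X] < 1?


We need C(n, 8) · 5^{1 − 28} < 1, i.e. C(n, 8) < 5^{28 − 1} = 7450580596923828125.
Check values of n near the boundary:
  n = 861: C(861, 8) = 7250034996615275865; 7250034996615275865 < 7450580596923828125? YES
  n = 862: C(862, 8) = 7317951015318931845; 7317951015318931845 < 7450580596923828125? YES
  n = 863: C(863, 8) = 7386423071602617757; 7386423071602617757 < 7450580596923828125? YES
  n = 864: C(864, 8) = 7455455062926006708; 7455455062926006708 < 7450580596923828125? NO
The largest n with C(n, 8) < 7450580596923828125 is n = 863 (where E[X] = 7386423071602617757/7450580596923828125 ≈ 0.991). Hence R_5(8) > 863, i.e. R_5(8) ≥ 864.

Largest n = 863; hence R_5(8) > 863.


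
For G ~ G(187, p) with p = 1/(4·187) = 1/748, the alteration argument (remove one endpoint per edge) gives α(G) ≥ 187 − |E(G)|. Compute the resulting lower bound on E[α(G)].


E[|E(G)|] = C(187, 2)·p = 17391 · (1/748) = 93/4.
E[α(G)] ≥ n − E[|E(G)|] = 187 − 93/4 = 655/4.
Numerically: ≈ 163.7500.
(This is only a lower bound; the true E[α(G)] may be larger.)

E[α(G)] ≥ 655/4 ≈ 163.7500.


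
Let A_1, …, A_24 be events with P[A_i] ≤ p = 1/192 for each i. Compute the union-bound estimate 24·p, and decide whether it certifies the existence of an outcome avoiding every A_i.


Union bound: P[∪_{i=1}^{24} A_i] ≤ Σ_i P[A_i] ≤ 24·p = 24·(1/192) = 1/8.
Numerically: 1/8 ≈ 0.1250000.
Is 1/8 < 1? YES.
Since P[∪ A_i] ≤ 1/8 < 1, the complement has P[∩ A_i^c] ≥ 1 − 1/8 = 7/8 > 0, so some outcome avoids every A_i.

24·p = 1/8 ≈ 0.1250000; existence CERTIFIED by the union bound.


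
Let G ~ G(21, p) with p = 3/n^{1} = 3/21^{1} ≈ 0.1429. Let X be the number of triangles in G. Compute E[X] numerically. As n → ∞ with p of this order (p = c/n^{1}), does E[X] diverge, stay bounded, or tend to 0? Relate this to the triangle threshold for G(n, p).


Number of potential triangles: C(21, 3) = 1330.
Each occurs with probability p³ ≈ (0.1429)³ ≈ 2.915452e-03.
By linearity: E[X] = C(21, 3)·p³ ≈ 1330 · 2.915452e-03 ≈ 3.8776.
Here α = 1, so p = 3/n is exactly at the triangle threshold p ~ 1/n. Asymptotically E[X] → c³/6 = 3³/6 = 9/2 ≈ 4.5000, a bounded constant. In this regime the triangle count is asymptotically Poisson(c³/6).

E[X] ≈ 3.8776; in regime p = Θ(1/n^{1}) E[X] stays bounded (at the triangle threshold p ~ 1/n).


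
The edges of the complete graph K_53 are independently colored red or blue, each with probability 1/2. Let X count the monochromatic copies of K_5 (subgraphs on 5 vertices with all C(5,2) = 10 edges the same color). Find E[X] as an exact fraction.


Let X = Σ_S X_S over the C(53, 5) = 2869685 subsets S of size 5, where X_S = 1 if the K_5 on S is monochromatic.
For a fixed S, the K_5 on S has C(5, 2) = 10 edges. P[all 10 edges red] = (1/2)^10, and likewise for blue, so P[monochromatic] = 2·(1/2)^10 = 2^{1 − 10} = 1/512.
Summing: E[X] = C(53, 5) · 2^{1 − 10} = 2869685 · 1/512 = 2869685/512.
Numerically: E[X] ≈ 5604.8535.

E[X] = C(53,5)·2^(1−C(5,2)) = 2869685/512 ≈ 5604.8535.


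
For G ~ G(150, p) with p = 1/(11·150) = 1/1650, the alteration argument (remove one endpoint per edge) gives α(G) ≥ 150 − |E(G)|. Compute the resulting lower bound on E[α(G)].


E[|E(G)|] = C(150, 2)·p = 11175 · (1/1650) = 149/22.
E[α(G)] ≥ n − E[|E(G)|] = 150 − 149/22 = 3151/22.
Numerically: ≈ 143.22727.
(This is only a lower bound; the true E[α(G)] may be larger.)

E[α(G)] ≥ 3151/22 ≈ 143.22727.


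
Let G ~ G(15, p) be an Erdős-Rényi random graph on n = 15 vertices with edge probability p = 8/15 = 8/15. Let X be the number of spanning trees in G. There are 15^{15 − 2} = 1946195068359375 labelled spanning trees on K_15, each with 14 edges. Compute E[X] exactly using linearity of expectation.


K_15 has 15^{15 − 2} = 1946195068359375 labelled spanning trees.
For each such spanning tree H, let X_H = 1 if all 14 edges of H are present in G. Then P[X_H = 1] = p^{14} = (8/15)^{14} = 4398046511104/29192926025390625.
By linearity: E[X] = Σ_H E[X_H] = 1946195068359375 · p^{14} = 1946195068359375 · 4398046511104/29192926025390625 = 4398046511104/15.
Numerically: E[X] ≈ 2.93e+11.

E[X] = 1946195068359375 · (8/15)^{14} = 4398046511104/15 ≈ 2.93e+11.


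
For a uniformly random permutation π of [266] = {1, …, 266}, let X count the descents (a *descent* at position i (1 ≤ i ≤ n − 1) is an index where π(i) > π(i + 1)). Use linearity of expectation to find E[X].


Write X = Σ X_I over i = 1, …, 265, with X_I the indicator of one descent.
There are 265 indicators.
For each fixed i, the pair (π(i), π(i+1)) is a uniformly random ordered pair of distinct values from {1, …, 266}; by symmetry P[π(i) > π(i+1)] = 1/2.
By linearity: E[X] = 265 · (1/2) = (266 − 1) · (1/2) = 265/2 ≈ 132.50000.

E[X] = 265/2 = 132.50000.


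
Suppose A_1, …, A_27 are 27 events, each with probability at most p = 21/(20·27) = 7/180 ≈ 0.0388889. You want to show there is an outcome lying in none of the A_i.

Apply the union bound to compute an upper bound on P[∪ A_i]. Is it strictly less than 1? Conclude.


Union bound: P[∪_{i=1}^{27} A_i] ≤ Σ_i P[A_i] ≤ 27·p = 27·(7/180) = 21/20.
Numerically: 21/20 ≈ 1.0500000.
Is 21/20 < 1? NO.
Since the bound 21/20 is ≥ 1, the union bound is uninformative here; it does NOT by itself certify existence.

27·p = 21/20 ≈ 1.0500000; existence NOT certified by the union bound.


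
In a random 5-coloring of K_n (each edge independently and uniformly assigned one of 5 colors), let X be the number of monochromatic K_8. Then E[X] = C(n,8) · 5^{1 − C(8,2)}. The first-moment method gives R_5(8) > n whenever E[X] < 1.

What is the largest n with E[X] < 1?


We need C(n, 8) · 5^{1 − 28} < 1, i.e. C(n, 8) < 5^{28 − 1} = 7450580596923828125.
Check values of n near the boundary:
  n = 862: C(862, 8) = 7317951015318931845; 7317951015318931845 < 7450580596923828125? YES
  n = 863: C(863, 8) = 7386423071602617757; 7386423071602617757 < 7450580596923828125? YES
  n = 864: C(864, 8) = 7455455062926006708; 7455455062926006708 < 7450580596923828125? NO
  n = 865: C(865, 8) = 7525050909487743060; 7525050909487743060 < 7450580596923828125? NO
The largest n with C(n, 8) < 7450580596923828125 is n = 863 (where E[X] = 7386423071602617757/7450580596923828125 ≈ 0.991). Hence R_5(8) > 863, i.e. R_5(8) ≥ 864.

Largest n = 863; hence R_5(8) > 863.


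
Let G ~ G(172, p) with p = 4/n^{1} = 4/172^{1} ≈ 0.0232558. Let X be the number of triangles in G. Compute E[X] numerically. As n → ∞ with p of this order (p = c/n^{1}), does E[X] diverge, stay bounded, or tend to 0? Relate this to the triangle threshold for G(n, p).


Number of potential triangles: C(172, 3) = 833340.
Each occurs with probability p³ ≈ (0.0232558)³ ≈ 1.25775089e-05.
By linearity: E[X] = C(172, 3)·p³ ≈ 833340 · 1.25775089e-05 ≈ 10.481341.
Here α = 1, so p = 4/n is exactly at the triangle threshold p ~ 1/n. Asymptotically E[X] → c³/6 = 4³/6 = 32/3 ≈ 10.666667, a bounded constant. In this regime the triangle count is asymptotically Poisson(c³/6).

E[X] ≈ 10.481341; in regime p = Θ(1/n^{1}) E[X] stays bounded (at the triangle threshold p ~ 1/n).


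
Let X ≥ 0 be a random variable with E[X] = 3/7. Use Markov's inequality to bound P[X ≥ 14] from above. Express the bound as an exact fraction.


μ = E[X] = 3/7, a = 14.
Markov: P[X ≥ 14] ≤ μ/a = (3/7)/14 = 3/98.
Numerically: ≈ 0.030612.
(Since a = 14 > μ = 0.428571, the bound 3/98 is < 1 and informative.)

P[X ≥ 14] ≤ 3/98 ≈ 0.030612.


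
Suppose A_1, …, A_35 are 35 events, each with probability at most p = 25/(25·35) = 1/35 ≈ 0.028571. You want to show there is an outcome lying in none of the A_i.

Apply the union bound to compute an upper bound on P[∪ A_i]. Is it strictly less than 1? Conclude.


Union bound: P[∪_{i=1}^{35} A_i] ≤ Σ_i P[A_i] ≤ 35·p = 35·(1/35) = 1.
Numerically: 1 ≈ 1.000000.
Is 1 < 1? NO.
Since the bound 1 is ≥ 1, the union bound is uninformative here; it does NOT by itself certify existence.

35·p = 1 ≈ 1.000000; existence NOT certified by the union bound.


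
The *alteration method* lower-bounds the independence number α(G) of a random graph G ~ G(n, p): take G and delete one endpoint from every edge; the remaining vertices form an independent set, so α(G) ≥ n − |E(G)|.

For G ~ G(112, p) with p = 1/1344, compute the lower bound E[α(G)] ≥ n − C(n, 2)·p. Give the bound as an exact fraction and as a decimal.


E[|E(G)|] = C(112, 2)·p = 6216 · (1/1344) = 37/8.
E[α(G)] ≥ n − E[|E(G)|] = 112 − 37/8 = 859/8.
Numerically: ≈ 107.3750.
(This is only a lower bound; the true E[α(G)] may be larger.)

E[α(G)] ≥ 859/8 ≈ 107.3750.


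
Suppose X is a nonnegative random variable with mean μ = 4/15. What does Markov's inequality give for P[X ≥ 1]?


μ = E[X] = 4/15, a = 1.
Markov: P[X ≥ 1] ≤ μ/a = (4/15)/1 = 4/15.
Numerically: ≈ 0.26667.
(Since a = 1 > μ = 0.26667, the bound 4/15 is < 1 and informative.)

P[X ≥ 1] ≤ 4/15 ≈ 0.26667.


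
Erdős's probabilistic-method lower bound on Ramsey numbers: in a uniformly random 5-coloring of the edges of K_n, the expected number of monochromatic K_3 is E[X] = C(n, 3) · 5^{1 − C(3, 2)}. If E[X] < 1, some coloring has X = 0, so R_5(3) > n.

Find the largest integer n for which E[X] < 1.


We need C(n, 3) · 5^{1 − 3} < 1, i.e. C(n, 3) < 5^{3 − 1} = 25.
Check values of n near the boundary:
  n = 3: C(3, 3) = 1; 1 < 25? YES
  n = 4: C(4, 3) = 4; 4 < 25? YES
  n = 5: C(5, 3) = 10; 10 < 25? YES
  n = 6: C(6, 3) = 20; 20 < 25? YES
  n = 7: C(7, 3) = 35; 35 < 25? NO
  n = 8: C(8, 3) = 56; 56 < 25? NO
  n = 9: C(9, 3) = 84; 84 < 25? NO
The largest n with C(n, 3) < 25 is n = 6 (where E[X] = 4/5 ≈ 0.80000). Hence R_5(3) > 6, i.e. R_5(3) ≥ 7.

Largest n = 6; hence R_5(3) > 6.


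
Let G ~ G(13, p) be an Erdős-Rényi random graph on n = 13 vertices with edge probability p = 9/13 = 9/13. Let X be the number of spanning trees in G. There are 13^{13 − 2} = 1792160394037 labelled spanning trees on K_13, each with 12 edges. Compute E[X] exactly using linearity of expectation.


K_13 has 13^{13 − 2} = 1792160394037 labelled spanning trees.
For each such spanning tree H, let X_H = 1 if all 12 edges of H are present in G. Then P[X_H = 1] = p^{12} = (9/13)^{12} = 282429536481/23298085122481.
Summing the indicators: E[X] = Σ_H E[X_H] = 1792160394037 · p^{12} = 1792160394037 · 282429536481/23298085122481 = 282429536481/13.
Numerically: E[X] ≈ 2.17253e+10.

E[X] = 1792160394037 · (9/13)^{12} = 282429536481/13 ≈ 2.17253e+10.


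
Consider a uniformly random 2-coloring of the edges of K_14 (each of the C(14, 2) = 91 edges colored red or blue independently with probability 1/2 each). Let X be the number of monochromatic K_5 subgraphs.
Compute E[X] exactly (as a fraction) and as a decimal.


Let X = Σ_S X_S over the C(14, 5) = 2002 subsets S of size 5, where X_S = 1 if the K_5 on S is monochromatic.
For a fixed S, the K_5 on S has C(5, 2) = 10 edges. P[all 10 edges red] = (1/2)^10, and likewise for blue, so P[monochromatic] = 2·(1/2)^10 = 2^{1 − 10} = 1/512.
By linearity of expectation: E[X] = C(14, 5) · 2^{1 − 10} = 2002 · 1/512 = 1001/256.
Numerically: E[X] ≈ 3.910.

E[X] = C(14,5)·2^(1−C(5,2)) = 1001/256 ≈ 3.910.


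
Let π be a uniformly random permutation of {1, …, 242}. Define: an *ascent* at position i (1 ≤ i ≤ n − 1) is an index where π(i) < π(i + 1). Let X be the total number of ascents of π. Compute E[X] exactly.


Write X = Σ X_I over i = 1, …, 241, with X_I the indicator of one ascent.
There are 241 indicators.
For each fixed i, the pair (π(i), π(i+1)) is a uniformly random ordered pair of distinct values from {1, …, 242}; by symmetry P[π(i) < π(i+1)] = 1/2.
By linearity: E[X] = 241 · (1/2) = (242 − 1) · (1/2) = 241/2 ≈ 120.500.

E[X] = 241/2 = 120.500.


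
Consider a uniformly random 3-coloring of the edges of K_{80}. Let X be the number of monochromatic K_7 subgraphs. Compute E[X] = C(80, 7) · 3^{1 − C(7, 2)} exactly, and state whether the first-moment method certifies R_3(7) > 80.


E[X] = C(80, 7) · 3^{1 − 21} = 3176716400 · 3^{−20} = 3176716400/3486784401.
As a reduced fraction: E[X] = 3176716400/3486784401 ≈ 0.9110734.
Is E[X] < 1? YES.
Since E[X] < 1, there exists a 3-coloring of K_{80} with no monochromatic K_7; hence R_3(7) > 80.

E[X] = 3176716400/3486784401 ≈ 0.9110734; E[X] < 1, so R_3(7) > 80.


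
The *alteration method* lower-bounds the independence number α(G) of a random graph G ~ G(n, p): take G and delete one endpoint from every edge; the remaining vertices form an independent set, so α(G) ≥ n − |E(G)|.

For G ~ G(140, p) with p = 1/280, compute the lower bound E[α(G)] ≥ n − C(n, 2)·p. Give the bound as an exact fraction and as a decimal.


E[|E(G)|] = C(140, 2)·p = 9730 · (1/280) = 139/4.
E[α(G)] ≥ n − E[|E(G)|] = 140 − 139/4 = 421/4.
Numerically: ≈ 105.2500.
(This is only a lower bound; the true E[α(G)] may be larger.)

E[α(G)] ≥ 421/4 ≈ 105.2500.


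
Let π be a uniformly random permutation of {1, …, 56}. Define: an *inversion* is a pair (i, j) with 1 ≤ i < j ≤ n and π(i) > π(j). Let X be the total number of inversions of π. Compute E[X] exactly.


Write X = Σ X_I over the C(56, 2) = 1540 pairs i < j, with X_I the indicator of one inversion.
There are 1540 indicators.
For each fixed pair i < j, the values π(i) and π(j) are two distinct elements of {1, …, 56} in uniformly random order; by symmetry P[π(i) > π(j)] = 1/2.
By linearity: E[X] = 1540 · (1/2) = C(56, 2) · (1/2) = 1540/2 = 770 ≈ 770.00000.

E[X] = 770 = 770.00000.


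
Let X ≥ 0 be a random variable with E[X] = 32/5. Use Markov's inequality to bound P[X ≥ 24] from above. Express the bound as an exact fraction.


μ = E[X] = 32/5, a = 24.
Markov: P[X ≥ 24] ≤ μ/a = (32/5)/24 = 4/15.
Numerically: ≈ 0.267.
(Since a = 24 > μ = 6.400, the bound 4/15 is < 1 and informative.)

P[X ≥ 24] ≤ 4/15 ≈ 0.267.


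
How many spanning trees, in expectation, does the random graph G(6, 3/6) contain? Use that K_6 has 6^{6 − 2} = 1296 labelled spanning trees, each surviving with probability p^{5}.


K_6 has 6^{6 − 2} = 1296 labelled spanning trees.
For each such spanning tree H, let X_H = 1 if all 5 edges of H are present in G. Then P[X_H = 1] = p^{5} = (1/2)^{5} = 1/32.
By linearity: E[X] = Σ_H E[X_H] = 1296 · p^{5} = 1296 · 1/32 = 81/2.
Numerically: E[X] ≈ 40.5.

E[X] = 1296 · (1/2)^{5} = 81/2 ≈ 40.5.


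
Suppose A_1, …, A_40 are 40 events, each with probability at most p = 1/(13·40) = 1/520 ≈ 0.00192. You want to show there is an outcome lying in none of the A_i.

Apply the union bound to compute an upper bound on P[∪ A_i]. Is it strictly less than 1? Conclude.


Union bound: P[∪_{i=1}^{40} A_i] ≤ Σ_i P[A_i] ≤ 40·p = 40·(1/520) = 1/13.
Numerically: 1/13 ≈ 0.07692.
Is 1/13 < 1? YES.
Since P[∪ A_i] ≤ 1/13 < 1, the complement has P[∩ A_i^c] ≥ 1 − 1/13 = 12/13 > 0, so some outcome avoids every A_i.

40·p = 1/13 ≈ 0.07692; existence CERTIFIED by the union bound.


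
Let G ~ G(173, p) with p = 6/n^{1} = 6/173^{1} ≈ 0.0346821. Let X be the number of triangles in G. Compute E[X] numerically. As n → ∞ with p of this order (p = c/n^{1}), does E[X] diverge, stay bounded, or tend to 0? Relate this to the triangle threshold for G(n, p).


Number of potential triangles: C(173, 3) = 848046.
Each occurs with probability p³ ≈ (0.0346821)³ ≈ 4.17172279e-05.
By linearity: E[X] = C(173, 3)·p³ ≈ 848046 · 4.17172279e-05 ≈ 35.378128.
Here α = 1, so p = 6/n is exactly at the triangle threshold p ~ 1/n. Asymptotically E[X] → c³/6 = 6³/6 = 36 ≈ 36.000000, a bounded constant. In this regime the triangle count is asymptotically Poisson(c³/6).

E[X] ≈ 35.378128; in regime p = Θ(1/n^{1}) E[X] stays bounded (at the triangle threshold p ~ 1/n).


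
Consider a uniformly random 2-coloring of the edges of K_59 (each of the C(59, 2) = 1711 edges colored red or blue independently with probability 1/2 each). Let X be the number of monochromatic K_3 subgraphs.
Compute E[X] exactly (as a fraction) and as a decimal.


Let X = Σ_S X_S over the C(59, 3) = 32509 subsets S of size 3, where X_S = 1 if the K_3 on S is monochromatic.
For a fixed S, the K_3 on S has C(3, 2) = 3 edges. P[all 3 edges red] = (1/2)^3, and likewise for blue, so P[monochromatic] = 2·(1/2)^3 = 2^{1 − 3} = 1/4.
By linearity of expectation: E[X] = C(59, 3) · 2^{1 − 3} = 32509 · 1/4 = 32509/4.
Numerically: E[X] ≈ 8127.2500.

E[X] = C(59,3)·2^(1−C(3,2)) = 32509/4 ≈ 8127.2500.


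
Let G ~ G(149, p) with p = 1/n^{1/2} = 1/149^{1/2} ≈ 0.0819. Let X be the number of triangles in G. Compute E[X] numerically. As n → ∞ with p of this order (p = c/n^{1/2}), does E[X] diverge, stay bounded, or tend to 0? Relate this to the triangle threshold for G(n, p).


Number of potential triangles: C(149, 3) = 540274.
Each occurs with probability p³ ≈ (0.0819)³ ≈ 5.49820e-04.
By linearity: E[X] = C(149, 3)·p³ ≈ 540274 · 5.49820e-04 ≈ 297.053.
Since α = 1/2 < 1, p = c/n^{1/2} ≫ 1/n is above the triangle threshold p ~ 1/n. Asymptotically E[X] ~ (c³/6)·n^{3(1−α)} = (1³/6)·n^{1.5} → ∞; triangles are abundant w.h.p.

E[X] ≈ 297.053; in regime p = Θ(1/n^{1/2}) E[X] diverges (above the triangle threshold p ~ 1/n).


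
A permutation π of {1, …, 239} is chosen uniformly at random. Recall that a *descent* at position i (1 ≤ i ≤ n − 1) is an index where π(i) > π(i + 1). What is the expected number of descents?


Write X = Σ X_I over i = 1, …, 238, with X_I the indicator of one descent.
There are 238 indicators.
For each fixed i, the pair (π(i), π(i+1)) is a uniformly random ordered pair of distinct values from {1, …, 239}; by symmetry P[π(i) > π(i+1)] = 1/2.
By linearity: E[X] = 238 · (1/2) = (239 − 1) · (1/2) = 119 ≈ 119.00000.

E[X] = 119 = 119.00000.


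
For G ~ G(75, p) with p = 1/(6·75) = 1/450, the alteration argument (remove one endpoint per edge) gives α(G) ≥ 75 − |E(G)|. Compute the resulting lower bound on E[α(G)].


E[|E(G)|] = C(75, 2)·p = 2775 · (1/450) = 37/6.
E[α(G)] ≥ n − E[|E(G)|] = 75 − 37/6 = 413/6.
Numerically: ≈ 68.833333.
(This is only a lower bound; the true E[α(G)] may be larger.)

E[α(G)] ≥ 413/6 ≈ 68.833333.


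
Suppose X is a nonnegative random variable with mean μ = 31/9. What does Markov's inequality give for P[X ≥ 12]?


μ = E[X] = 31/9, a = 12.
Markov: P[X ≥ 12] ≤ μ/a = (31/9)/12 = 31/108.
Numerically: ≈ 0.28704.
(Since a = 12 > μ = 3.44444, the bound 31/108 is < 1 and informative.)

P[X ≥ 12] ≤ 31/108 ≈ 0.28704.


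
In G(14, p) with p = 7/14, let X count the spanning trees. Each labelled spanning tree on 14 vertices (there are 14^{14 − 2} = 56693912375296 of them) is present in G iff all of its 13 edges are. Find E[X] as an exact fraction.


K_14 has 14^{14 − 2} = 56693912375296 labelled spanning trees.
For each such spanning tree H, let X_H = 1 if all 13 edges of H are present in G. Then P[X_H = 1] = p^{13} = (1/2)^{13} = 1/8192.
By linearity: E[X] = Σ_H E[X_H] = 56693912375296 · p^{13} = 56693912375296 · 1/8192 = 13841287201/2.
Numerically: E[X] ≈ 6.9206e+09.

E[X] = 56693912375296 · (1/2)^{13} = 13841287201/2 ≈ 6.9206e+09.


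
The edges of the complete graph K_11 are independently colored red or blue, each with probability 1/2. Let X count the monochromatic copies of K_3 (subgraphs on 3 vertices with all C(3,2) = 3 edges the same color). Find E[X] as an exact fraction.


Let X = Σ_S X_S over the C(11, 3) = 165 subsets S of size 3, where X_S = 1 if the K_3 on S is monochromatic.
For a fixed S, the K_3 on S has C(3, 2) = 3 edges. P[all 3 edges red] = (1/2)^3, and likewise for blue, so P[monochromatic] = 2·(1/2)^3 = 2^{1 − 3} = 1/4.
Summing: E[X] = C(11, 3) · 2^{1 − 3} = 165 · 1/4 = 165/4.
Numerically: E[X] ≈ 41.2500.

E[X] = C(11,3)·2^(1−C(3,2)) = 165/4 ≈ 41.2500.


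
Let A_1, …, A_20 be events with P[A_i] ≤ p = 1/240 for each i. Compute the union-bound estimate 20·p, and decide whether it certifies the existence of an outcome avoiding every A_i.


Union bound: P[∪_{i=1}^{20} A_i] ≤ Σ_i P[A_i] ≤ 20·p = 20·(1/240) = 1/12.
Numerically: 1/12 ≈ 0.08333.
Is 1/12 < 1? YES.
Since P[∪ A_i] ≤ 1/12 < 1, the complement has P[∩ A_i^c] ≥ 1 − 1/12 = 11/12 > 0, so some outcome avoids every A_i.

20·p = 1/12 ≈ 0.08333; existence CERTIFIED by the union bound.


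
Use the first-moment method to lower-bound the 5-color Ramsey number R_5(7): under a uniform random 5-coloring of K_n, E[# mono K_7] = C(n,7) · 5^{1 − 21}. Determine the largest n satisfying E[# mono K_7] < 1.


We need C(n, 7) · 5^{1 − 21} < 1, i.e. C(n, 7) < 5^{21 − 1} = 95367431640625.
Check values of n near the boundary:
  n = 337: C(337, 7) = 91989916924632; 91989916924632 < 95367431640625? YES
  n = 338: C(338, 7) = 93935323022736; 93935323022736 < 95367431640625? YES
  n = 339: C(339, 7) = 95915887062372; 95915887062372 < 95367431640625? NO
The largest n with C(n, 7) < 95367431640625 is n = 338 (where E[X] = 93935323022736/95367431640625 ≈ 0.98498). Hence R_5(7) > 338, i.e. R_5(7) ≥ 339.

Largest n = 338; hence R_5(7) > 338.


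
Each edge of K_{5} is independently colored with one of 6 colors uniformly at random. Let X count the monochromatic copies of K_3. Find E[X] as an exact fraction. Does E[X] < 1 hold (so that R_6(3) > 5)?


E[X] = C(5, 3) · 6^{1 − 3} = 10 · 6^{−2} = 10/36.
As a reduced fraction: E[X] = 5/18 ≈ 0.277778.
Is E[X] < 1? YES.
Since E[X] < 1, there exists a 6-coloring of K_{5} with no monochromatic K_3; hence R_6(3) > 5.

E[X] = 5/18 ≈ 0.277778; E[X] < 1, so R_6(3) > 5.


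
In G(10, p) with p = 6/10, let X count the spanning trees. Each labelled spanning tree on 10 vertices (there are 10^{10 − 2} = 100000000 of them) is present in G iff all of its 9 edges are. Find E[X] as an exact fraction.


K_10 has 10^{10 − 2} = 100000000 labelled spanning trees.
For each such spanning tree H, let X_H = 1 if all 9 edges of H are present in G. Then P[X_H = 1] = p^{9} = (3/5)^{9} = 19683/1953125.
Summing the indicators: E[X] = Σ_H E[X_H] = 100000000 · p^{9} = 100000000 · 19683/1953125 = 5038848/5.
Numerically: E[X] ≈ 1.00777e+06.

E[X] = 100000000 · (3/5)^{9} = 5038848/5 ≈ 1.00777e+06.


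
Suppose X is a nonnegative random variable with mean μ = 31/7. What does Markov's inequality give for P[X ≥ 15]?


μ = E[X] = 31/7, a = 15.
Markov: P[X ≥ 15] ≤ μ/a = (31/7)/15 = 31/105.
Numerically: ≈ 0.2952.
(Since a = 15 > μ = 4.4286, the bound 31/105 is < 1 and informative.)

P[X ≥ 15] ≤ 31/105 ≈ 0.2952.


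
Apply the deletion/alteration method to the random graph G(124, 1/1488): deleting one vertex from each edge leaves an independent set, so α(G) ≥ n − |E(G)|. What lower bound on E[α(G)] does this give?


E[|E(G)|] = C(124, 2)·p = 7626 · (1/1488) = 41/8.
E[α(G)] ≥ n − E[|E(G)|] = 124 − 41/8 = 951/8.
Numerically: ≈ 118.875000.
(This is only a lower bound; the true E[α(G)] may be larger.)

E[α(G)] ≥ 951/8 ≈ 118.875000.


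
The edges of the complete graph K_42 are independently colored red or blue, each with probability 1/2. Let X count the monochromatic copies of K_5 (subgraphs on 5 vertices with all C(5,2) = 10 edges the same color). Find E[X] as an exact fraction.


Let X = Σ_S X_S over the C(42, 5) = 850668 subsets S of size 5, where X_S = 1 if the K_5 on S is monochromatic.
For a fixed S, the K_5 on S has C(5, 2) = 10 edges. P[all 10 edges red] = (1/2)^10, and likewise for blue, so P[monochromatic] = 2·(1/2)^10 = 2^{1 − 10} = 1/512.
By linearity: E[X] = C(42, 5) · 2^{1 − 10} = 850668 · 1/512 = 212667/128.
Numerically: E[X] ≈ 1661.461.

E[X] = C(42,5)·2^(1−C(5,2)) = 212667/128 ≈ 1661.461.


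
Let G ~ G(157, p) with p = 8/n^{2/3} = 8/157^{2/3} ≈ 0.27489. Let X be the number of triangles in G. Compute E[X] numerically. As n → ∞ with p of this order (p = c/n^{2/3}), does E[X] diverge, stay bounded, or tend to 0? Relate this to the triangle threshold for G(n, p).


Number of potential triangles: C(157, 3) = 632710.
Each occurs with probability p³ ≈ (0.27489)³ ≈ 2.0771634e-02.
By linearity: E[X] = C(157, 3)·p³ ≈ 632710 · 2.0771634e-02 ≈ 13142.42038.
Since α = 2/3 < 1, p = c/n^{2/3} ≫ 1/n is above the triangle threshold p ~ 1/n. Asymptotically E[X] ~ (c³/6)·n^{3(1−α)} = (8³/6)·n^{1} → ∞; triangles are abundant w.h.p.

E[X] ≈ 13142.42038; in regime p = Θ(1/n^{2/3}) E[X] diverges (above the triangle threshold p ~ 1/n).


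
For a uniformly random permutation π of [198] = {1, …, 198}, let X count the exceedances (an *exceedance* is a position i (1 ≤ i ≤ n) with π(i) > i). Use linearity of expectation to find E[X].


Write X = Σ_{i=1}^{198} X_i, where X_i = 1_{π(i) > i}.
For each fixed i, π(i) is uniform over {1, …, 198} (marginal of a uniform permutation), so P[π(i) > i] = (n − i)/n. Summing: Σ_{i=1}^{198} (n − i)/n = (0 + 1 + … + 197)/198 = 198(198 − 1)/(2·198) = (198 − 1)/2.
Hence E[X] = Σ_{i=1}^{198} (198 − i)/198 = 197/2 ≈ 98.50000.

E[X] = 197/2 = 98.50000.


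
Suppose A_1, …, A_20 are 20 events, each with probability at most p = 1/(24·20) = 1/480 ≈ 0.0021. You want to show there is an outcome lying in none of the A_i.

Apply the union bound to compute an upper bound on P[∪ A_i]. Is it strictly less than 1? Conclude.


Union bound: P[∪_{i=1}^{20} A_i] ≤ Σ_i P[A_i] ≤ 20·p = 20·(1/480) = 1/24.
Numerically: 1/24 ≈ 0.0417.
Is 1/24 < 1? YES.
Since P[∪ A_i] ≤ 1/24 < 1, the complement has P[∩ A_i^c] ≥ 1 − 1/24 = 23/24 > 0, so some outcome avoids every A_i.

20·p = 1/24 ≈ 0.0417; existence CERTIFIED by the union bound.


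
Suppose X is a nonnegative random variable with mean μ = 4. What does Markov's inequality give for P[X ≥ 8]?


μ = E[X] = 4, a = 8.
Markov: P[X ≥ 8] ≤ μ/a = (4)/8 = 1/2.
Numerically: ≈ 0.50000.
(Since a = 8 > μ = 4.00000, the bound 1/2 is < 1 and informative.)

P[X ≥ 8] ≤ 1/2 ≈ 0.50000.


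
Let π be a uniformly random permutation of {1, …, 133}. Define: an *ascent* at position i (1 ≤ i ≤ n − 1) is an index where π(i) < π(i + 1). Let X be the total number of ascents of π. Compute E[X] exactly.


Write X = Σ X_I over i = 1, …, 132, with X_I the indicator of one ascent.
There are 132 indicators.
For each fixed i, the pair (π(i), π(i+1)) is a uniformly random ordered pair of distinct values from {1, …, 133}; by symmetry P[π(i) < π(i+1)] = 1/2.
By linearity: E[X] = 132 · (1/2) = (133 − 1) · (1/2) = 66 ≈ 66.000.

E[X] = 66 = 66.000.


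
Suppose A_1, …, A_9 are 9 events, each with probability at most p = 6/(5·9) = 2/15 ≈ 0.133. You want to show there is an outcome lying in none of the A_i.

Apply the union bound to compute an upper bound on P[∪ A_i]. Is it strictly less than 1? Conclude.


Union bound: P[∪_{i=1}^{9} A_i] ≤ Σ_i P[A_i] ≤ 9·p = 9·(2/15) = 6/5.
Numerically: 6/5 ≈ 1.200.
Is 6/5 < 1? NO.
Since the bound 6/5 is ≥ 1, the union bound is uninformative here; it does NOT by itself certify existence.

9·p = 6/5 ≈ 1.200; existence NOT certified by the union bound.


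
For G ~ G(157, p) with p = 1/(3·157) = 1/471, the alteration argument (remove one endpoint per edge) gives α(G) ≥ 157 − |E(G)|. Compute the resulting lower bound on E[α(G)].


E[|E(G)|] = C(157, 2)·p = 12246 · (1/471) = 26.
E[α(G)] ≥ n − E[|E(G)|] = 157 − 26 = 131.
Numerically: ≈ 131.000000.
(This is only a lower bound; the true E[α(G)] may be larger.)

E[α(G)] ≥ 131 ≈ 131.000000.


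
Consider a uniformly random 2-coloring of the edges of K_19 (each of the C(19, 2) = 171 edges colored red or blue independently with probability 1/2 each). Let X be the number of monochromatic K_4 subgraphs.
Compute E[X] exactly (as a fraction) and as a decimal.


Let X = Σ_S X_S over the C(19, 4) = 3876 subsets S of size 4, where X_S = 1 if the K_4 on S is monochromatic.
For a fixed S, the K_4 on S has C(4, 2) = 6 edges. P[all 6 edges red] = (1/2)^6, and likewise for blue, so P[monochromatic] = 2·(1/2)^6 = 2^{1 − 6} = 1/32.
Summing: E[X] = C(19, 4) · 2^{1 − 6} = 3876 · 1/32 = 969/8.
Numerically: E[X] ≈ 121.1250.

E[X] = C(19,4)·2^(1−C(4,2)) = 969/8 ≈ 121.1250.


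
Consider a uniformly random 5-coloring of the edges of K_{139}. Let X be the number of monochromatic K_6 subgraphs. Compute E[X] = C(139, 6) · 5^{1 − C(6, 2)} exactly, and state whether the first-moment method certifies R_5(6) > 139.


E[X] = C(139, 6) · 5^{1 − 15} = 8979650478 · 5^{−14} = 8979650478/6103515625.
As a reduced fraction: E[X] = 8979650478/6103515625 ≈ 1.4712.
Is E[X] < 1? NO.
Since E[X] ≥ 1, the first-moment bound is inconclusive at n = 139; it does NOT by itself certify R_5(6) > 139.

E[X] = 8979650478/6103515625 ≈ 1.4712; E[X] ≥ 1; first-moment method inconclusive here.


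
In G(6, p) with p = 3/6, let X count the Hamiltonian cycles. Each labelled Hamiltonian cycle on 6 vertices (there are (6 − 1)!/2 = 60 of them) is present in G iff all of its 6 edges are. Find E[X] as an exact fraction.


K_6 has (6 − 1)!/2 = 60 labelled Hamiltonian cycles.
For each such Hamiltonian cycle H, let X_H = 1 if all 6 edges of H are present in G. Then P[X_H = 1] = p^{6} = (1/2)^{6} = 1/64.
By linearity of expectation: E[X] = Σ_H E[X_H] = 60 · p^{6} = 60 · 1/64 = 15/16.
Numerically: E[X] ≈ 0.9375.

E[X] = 60 · (1/2)^{6} = 15/16 ≈ 0.9375.


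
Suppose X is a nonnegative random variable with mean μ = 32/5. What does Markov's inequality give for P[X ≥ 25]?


μ = E[X] = 32/5, a = 25.
Markov: P[X ≥ 25] ≤ μ/a = (32/5)/25 = 32/125.
Numerically: ≈ 0.256.
(Since a = 25 > μ = 6.400, the bound 32/125 is < 1 and informative.)

P[X ≥ 25] ≤ 32/125 ≈ 0.256.


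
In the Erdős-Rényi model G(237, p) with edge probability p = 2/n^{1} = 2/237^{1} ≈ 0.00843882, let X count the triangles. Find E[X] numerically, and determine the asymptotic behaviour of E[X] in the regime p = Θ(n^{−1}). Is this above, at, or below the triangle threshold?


Number of potential triangles: C(237, 3) = 2190670.
Each occurs with probability p³ ≈ (0.00843882)³ ≈ 6.00959146e-07.
By linearity: E[X] = C(237, 3)·p³ ≈ 2190670 · 6.00959146e-07 ≈ 1.316503.
Here α = 1, so p = 2/n is exactly at the triangle threshold p ~ 1/n. Asymptotically E[X] → c³/6 = 2³/6 = 4/3 ≈ 1.333333, a bounded constant. In this regime the triangle count is asymptotically Poisson(c³/6).

E[X] ≈ 1.316503; in regime p = Θ(1/n^{1}) E[X] stays bounded (at the triangle threshold p ~ 1/n).


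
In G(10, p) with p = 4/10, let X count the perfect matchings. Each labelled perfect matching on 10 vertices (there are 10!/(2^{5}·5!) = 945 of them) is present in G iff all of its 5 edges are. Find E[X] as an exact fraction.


K_10 has 10!/(2^{5}·5!) = 945 labelled perfect matchings.
For each such perfect matching H, let X_H = 1 if all 5 edges of H are present in G. Then P[X_H = 1] = p^{5} = (2/5)^{5} = 32/3125.
Summing the indicators: E[X] = Σ_H E[X_H] = 945 · p^{5} = 945 · 32/3125 = 6048/625.
Numerically: E[X] ≈ 9.6768.

E[X] = 945 · (2/5)^{5} = 6048/625 ≈ 9.6768.


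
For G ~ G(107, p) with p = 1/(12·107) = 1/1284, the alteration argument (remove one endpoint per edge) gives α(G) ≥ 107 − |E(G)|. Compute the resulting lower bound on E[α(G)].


E[|E(G)|] = C(107, 2)·p = 5671 · (1/1284) = 53/12.
E[α(G)] ≥ n − E[|E(G)|] = 107 − 53/12 = 1231/12.
Numerically: ≈ 102.5833.
(This is only a lower bound; the true E[α(G)] may be larger.)

E[α(G)] ≥ 1231/12 ≈ 102.5833.


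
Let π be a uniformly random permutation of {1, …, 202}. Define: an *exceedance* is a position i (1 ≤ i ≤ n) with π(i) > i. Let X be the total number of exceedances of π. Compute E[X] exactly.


Write X = Σ_{i=1}^{202} X_i, where X_i = 1_{π(i) > i}.
For each fixed i, π(i) is uniform over {1, …, 202} (marginal of a uniform permutation), so P[π(i) > i] = (n − i)/n. Summing: Σ_{i=1}^{202} (n − i)/n = (0 + 1 + … + 201)/202 = 202(202 − 1)/(2·202) = (202 − 1)/2.
Hence E[X] = Σ_{i=1}^{202} (202 − i)/202 = 201/2 ≈ 100.500.

E[X] = 201/2 = 100.500.


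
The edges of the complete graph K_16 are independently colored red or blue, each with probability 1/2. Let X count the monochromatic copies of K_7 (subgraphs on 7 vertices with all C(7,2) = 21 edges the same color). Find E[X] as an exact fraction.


Let X = Σ_S X_S over the C(16, 7) = 11440 subsets S of size 7, where X_S = 1 if the K_7 on S is monochromatic.
For a fixed S, the K_7 on S has C(7, 2) = 21 edges. P[all 21 edges red] = (1/2)^21, and likewise for blue, so P[monochromatic] = 2·(1/2)^21 = 2^{1 − 21} = 1/1048576.
By linearity of expectation: E[X] = C(16, 7) · 2^{1 − 21} = 11440 · 1/1048576 = 715/65536.
Numerically: E[X] ≈ 0.010910.

E[X] = C(16,7)·2^(1−C(7,2)) = 715/65536 ≈ 0.010910.
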